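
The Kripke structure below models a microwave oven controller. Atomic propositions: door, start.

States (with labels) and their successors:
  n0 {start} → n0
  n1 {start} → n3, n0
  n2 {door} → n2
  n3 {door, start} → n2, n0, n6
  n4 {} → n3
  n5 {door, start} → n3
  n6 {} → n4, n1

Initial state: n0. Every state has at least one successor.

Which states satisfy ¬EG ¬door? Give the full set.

{n2, n3, n4, n5}

States satisfying ¬door: {n0, n1, n4, n6}.
States satisfying EG ¬door: {n0, n1, n6}.
States satisfying ¬EG ¬door: {n2, n3, n4, n5}.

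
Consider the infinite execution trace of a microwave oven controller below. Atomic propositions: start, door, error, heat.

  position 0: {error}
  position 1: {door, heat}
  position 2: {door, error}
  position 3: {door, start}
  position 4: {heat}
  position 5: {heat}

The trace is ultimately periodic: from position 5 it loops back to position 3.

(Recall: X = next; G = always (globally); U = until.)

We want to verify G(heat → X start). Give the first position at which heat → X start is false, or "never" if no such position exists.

1

Check heat → X start at each position in order: 0 ✓.
At position 1 the labels are {door, heat} and the next position 2 has {door, error}, so heat → X start is false there. This is the first violation.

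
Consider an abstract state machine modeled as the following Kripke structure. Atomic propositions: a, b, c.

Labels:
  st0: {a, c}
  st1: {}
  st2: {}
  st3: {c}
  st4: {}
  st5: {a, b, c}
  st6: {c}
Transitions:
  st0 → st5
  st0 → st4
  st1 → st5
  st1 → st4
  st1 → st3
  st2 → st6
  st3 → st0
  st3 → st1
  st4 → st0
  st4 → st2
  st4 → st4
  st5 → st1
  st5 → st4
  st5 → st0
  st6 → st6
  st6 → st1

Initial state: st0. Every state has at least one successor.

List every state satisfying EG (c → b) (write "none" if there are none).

States satisfying c → b: {st1, st2, st4, st5}.
States satisfying EG (c → b): {st1, st4, st5}.

{st1, st4, st5}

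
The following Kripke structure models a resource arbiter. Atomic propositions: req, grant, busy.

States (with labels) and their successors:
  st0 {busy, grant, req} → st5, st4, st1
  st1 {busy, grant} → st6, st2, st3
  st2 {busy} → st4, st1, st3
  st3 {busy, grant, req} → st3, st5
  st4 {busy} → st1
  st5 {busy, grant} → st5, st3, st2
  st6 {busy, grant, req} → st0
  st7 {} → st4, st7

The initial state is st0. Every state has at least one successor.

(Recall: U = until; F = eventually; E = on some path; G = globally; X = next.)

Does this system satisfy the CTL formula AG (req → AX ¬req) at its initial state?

States satisfying req → AX ¬req: {st0, st1, st2, st4, st5, st7}.
States satisfying AG (req → AX ¬req): ∅.
st3 is reachable from st0 and violates req → AX ¬req, so AG fails at st0.
st0 ∉ Sat(AG (req → AX ¬req)).

Violated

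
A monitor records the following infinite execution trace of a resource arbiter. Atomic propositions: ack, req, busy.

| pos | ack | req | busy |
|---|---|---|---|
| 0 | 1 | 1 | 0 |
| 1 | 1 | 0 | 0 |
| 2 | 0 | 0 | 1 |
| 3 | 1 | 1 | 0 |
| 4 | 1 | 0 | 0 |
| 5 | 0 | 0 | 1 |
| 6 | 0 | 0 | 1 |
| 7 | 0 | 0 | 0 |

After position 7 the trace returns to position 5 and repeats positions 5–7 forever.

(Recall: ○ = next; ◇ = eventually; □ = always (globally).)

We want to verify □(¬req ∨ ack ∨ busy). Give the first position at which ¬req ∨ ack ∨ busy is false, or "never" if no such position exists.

¬req ∨ ack ∨ busy holds at every position 0..7, and those are all the positions the trace ever visits, so the invariant □(¬req ∨ ack ∨ busy) is never violated.

never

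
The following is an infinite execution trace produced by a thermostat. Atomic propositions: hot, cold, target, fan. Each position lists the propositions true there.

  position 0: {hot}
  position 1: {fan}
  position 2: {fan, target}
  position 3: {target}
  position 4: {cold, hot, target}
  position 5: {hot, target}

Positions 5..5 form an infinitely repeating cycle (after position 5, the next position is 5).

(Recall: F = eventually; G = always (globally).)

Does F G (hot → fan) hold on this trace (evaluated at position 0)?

No

G (hot → fan) is false at every position 0..5, so it never becomes true and F G (hot → fan) fails.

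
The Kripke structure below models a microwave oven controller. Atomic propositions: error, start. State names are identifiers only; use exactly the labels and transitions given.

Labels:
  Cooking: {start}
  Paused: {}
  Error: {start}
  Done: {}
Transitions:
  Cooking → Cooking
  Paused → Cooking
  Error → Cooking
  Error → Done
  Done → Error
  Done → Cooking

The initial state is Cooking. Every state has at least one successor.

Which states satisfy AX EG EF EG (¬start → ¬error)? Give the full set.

{Cooking, Paused, Error, Done}

States satisfying EG EF EG (¬start → ¬error): {Cooking, Paused, Error, Done}.
States satisfying AX EG EF EG (¬start → ¬error): {Cooking, Paused, Error, Done}.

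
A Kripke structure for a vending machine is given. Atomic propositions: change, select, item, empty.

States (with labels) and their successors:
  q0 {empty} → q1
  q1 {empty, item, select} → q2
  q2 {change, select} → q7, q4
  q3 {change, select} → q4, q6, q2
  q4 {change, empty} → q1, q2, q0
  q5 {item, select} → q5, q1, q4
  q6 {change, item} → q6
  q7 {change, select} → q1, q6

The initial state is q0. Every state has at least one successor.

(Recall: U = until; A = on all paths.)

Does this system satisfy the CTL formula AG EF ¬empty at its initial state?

Satisfied

States satisfying EF ¬empty: {q0, q1, q2, q3, q4, q5, q6, q7}.
States satisfying AG EF ¬empty: {q0, q1, q2, q3, q4, q5, q6, q7}.
Every state reachable from q0 satisfies EF ¬empty.
q0 ∈ Sat(AG EF ¬empty).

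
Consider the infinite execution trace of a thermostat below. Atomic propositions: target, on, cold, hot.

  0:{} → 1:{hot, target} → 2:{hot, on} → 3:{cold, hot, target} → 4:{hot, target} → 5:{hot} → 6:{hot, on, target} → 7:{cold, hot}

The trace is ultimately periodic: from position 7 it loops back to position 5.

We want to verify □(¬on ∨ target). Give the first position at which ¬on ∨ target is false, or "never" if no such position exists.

Check ¬on ∨ target at each position in order: 0 ✓, 1 ✓.
At position 2 the labels are {hot, on}, so ¬on ∨ target is false there. This is the first violation.

2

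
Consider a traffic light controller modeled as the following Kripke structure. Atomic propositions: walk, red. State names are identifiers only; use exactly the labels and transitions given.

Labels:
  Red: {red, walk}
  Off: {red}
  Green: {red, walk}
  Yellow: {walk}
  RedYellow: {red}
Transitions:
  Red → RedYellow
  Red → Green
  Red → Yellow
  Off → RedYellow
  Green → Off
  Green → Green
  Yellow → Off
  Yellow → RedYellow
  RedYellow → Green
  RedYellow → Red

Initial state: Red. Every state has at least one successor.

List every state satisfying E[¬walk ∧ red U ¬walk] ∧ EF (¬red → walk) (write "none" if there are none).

States satisfying ¬walk ∧ red: {Off, RedYellow}.
States satisfying ¬walk: {Off, RedYellow}.
States satisfying E[¬walk ∧ red U ¬walk]: {Off, RedYellow}.
States satisfying ¬red → walk: {Red, Off, Green, Yellow, RedYellow}.
States satisfying EF (¬red → walk): {Red, Off, Green, Yellow, RedYellow}.
States satisfying E[¬walk ∧ red U ¬walk] ∧ EF (¬red → walk): {Off, RedYellow}.

{Off, RedYellow}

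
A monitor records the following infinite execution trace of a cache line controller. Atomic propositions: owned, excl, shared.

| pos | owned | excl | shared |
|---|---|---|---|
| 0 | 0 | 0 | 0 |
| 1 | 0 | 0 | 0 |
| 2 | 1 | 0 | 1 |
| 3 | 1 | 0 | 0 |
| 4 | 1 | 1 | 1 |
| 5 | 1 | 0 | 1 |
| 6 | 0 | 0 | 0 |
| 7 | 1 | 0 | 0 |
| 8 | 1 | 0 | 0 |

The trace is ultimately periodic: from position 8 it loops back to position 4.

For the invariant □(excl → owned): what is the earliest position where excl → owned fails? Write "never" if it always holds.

never

excl → owned holds at every position 0..8, and those are all the positions the trace ever visits, so the invariant □(excl → owned) is never violated.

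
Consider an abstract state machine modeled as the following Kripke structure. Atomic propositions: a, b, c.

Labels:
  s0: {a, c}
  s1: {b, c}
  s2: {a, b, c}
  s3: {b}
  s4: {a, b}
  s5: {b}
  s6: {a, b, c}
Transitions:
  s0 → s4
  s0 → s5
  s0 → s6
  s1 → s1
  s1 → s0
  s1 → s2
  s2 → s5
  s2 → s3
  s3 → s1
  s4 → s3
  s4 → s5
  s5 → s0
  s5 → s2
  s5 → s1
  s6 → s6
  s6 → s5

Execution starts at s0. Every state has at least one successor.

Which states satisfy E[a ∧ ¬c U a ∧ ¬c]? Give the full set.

States satisfying a ∧ ¬c: {s4}.
States satisfying E[a ∧ ¬c U a ∧ ¬c]: {s4}.

{s4}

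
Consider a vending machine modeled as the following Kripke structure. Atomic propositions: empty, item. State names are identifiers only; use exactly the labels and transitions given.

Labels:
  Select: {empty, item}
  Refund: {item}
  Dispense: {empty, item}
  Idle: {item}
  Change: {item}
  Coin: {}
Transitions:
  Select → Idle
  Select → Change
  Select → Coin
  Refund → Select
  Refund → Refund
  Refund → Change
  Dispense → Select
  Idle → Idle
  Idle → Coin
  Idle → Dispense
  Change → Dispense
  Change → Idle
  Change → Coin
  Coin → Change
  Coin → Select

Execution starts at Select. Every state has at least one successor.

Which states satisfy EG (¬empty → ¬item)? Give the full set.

{Select, Dispense, Coin}

States satisfying ¬empty → ¬item: {Select, Dispense, Coin}.
States satisfying EG (¬empty → ¬item): {Select, Dispense, Coin}.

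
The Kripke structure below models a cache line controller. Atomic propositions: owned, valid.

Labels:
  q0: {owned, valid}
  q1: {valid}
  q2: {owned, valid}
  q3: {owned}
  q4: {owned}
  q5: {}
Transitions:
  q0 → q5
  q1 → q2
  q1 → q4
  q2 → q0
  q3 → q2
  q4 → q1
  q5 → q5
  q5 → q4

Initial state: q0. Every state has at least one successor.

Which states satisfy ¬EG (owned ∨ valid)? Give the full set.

States satisfying owned ∨ valid: {q0, q1, q2, q3, q4}.
States satisfying EG (owned ∨ valid): {q1, q4}.
States satisfying ¬EG (owned ∨ valid): {q0, q2, q3, q5}.

{q0, q2, q3, q5}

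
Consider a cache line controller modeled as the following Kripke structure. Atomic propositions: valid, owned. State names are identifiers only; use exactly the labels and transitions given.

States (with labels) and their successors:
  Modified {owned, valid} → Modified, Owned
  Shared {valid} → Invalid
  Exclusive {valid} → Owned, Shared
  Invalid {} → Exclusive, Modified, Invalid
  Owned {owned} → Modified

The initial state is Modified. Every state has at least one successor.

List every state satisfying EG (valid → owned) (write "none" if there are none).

States satisfying valid → owned: {Modified, Invalid, Owned}.
States satisfying EG (valid → owned): {Modified, Invalid, Owned}.

{Modified, Invalid, Owned}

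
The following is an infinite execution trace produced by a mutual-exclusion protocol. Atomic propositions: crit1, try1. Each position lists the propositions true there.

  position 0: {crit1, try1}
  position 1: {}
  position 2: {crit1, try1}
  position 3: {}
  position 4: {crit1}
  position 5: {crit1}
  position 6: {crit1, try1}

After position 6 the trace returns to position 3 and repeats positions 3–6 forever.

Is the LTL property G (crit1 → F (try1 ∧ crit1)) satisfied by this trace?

Yes

crit1 → F (try1 ∧ crit1) holds at every position 0..6, and those are all positions ever visited, so G (crit1 → F (try1 ∧ crit1)) holds.
Positions where crit1 holds: 0, 2, 4, 5, 6.
Check F (try1 ∧ crit1) at each: 0→ok, 2→ok, 4→ok, 5→ok, 6→ok.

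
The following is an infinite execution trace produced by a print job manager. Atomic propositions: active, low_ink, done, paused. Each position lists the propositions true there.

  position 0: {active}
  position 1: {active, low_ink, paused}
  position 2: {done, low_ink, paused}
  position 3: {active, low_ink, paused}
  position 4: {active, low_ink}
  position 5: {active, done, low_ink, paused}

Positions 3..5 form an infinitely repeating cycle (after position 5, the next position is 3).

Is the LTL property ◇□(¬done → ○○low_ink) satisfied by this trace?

Yes

□(¬done → ○○low_ink) holds at position 0, which is reachable from 0, so ◇□(¬done → ○○low_ink) holds.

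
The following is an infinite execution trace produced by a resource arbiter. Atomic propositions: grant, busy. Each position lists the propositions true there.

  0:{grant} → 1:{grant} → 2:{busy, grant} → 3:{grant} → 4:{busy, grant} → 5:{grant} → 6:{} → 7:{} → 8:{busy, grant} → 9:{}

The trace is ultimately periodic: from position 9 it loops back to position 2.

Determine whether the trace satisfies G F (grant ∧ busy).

Yes

F (grant ∧ busy) holds at every position 0..9, and those are all positions ever visited, so G F (grant ∧ busy) holds.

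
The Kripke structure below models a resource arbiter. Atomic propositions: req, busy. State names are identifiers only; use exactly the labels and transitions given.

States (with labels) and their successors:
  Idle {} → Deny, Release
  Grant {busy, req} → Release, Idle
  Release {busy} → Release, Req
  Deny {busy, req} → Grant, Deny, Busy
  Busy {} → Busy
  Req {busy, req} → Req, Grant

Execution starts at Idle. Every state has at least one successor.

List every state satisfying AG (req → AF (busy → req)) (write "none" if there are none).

{Idle, Grant, Release, Deny, Busy, Req}

States satisfying req → AF (busy → req): {Idle, Grant, Release, Deny, Busy, Req}.
States satisfying AG (req → AF (busy → req)): {Idle, Grant, Release, Deny, Busy, Req}.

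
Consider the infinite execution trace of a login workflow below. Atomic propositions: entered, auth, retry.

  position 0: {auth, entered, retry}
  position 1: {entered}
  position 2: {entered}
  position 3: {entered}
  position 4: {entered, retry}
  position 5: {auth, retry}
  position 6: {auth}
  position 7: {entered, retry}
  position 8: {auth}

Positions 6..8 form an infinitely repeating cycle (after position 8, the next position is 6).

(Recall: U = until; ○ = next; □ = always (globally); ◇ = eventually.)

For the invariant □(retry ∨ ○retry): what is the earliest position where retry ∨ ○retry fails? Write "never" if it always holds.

Check retry ∨ ○retry at each position in order: 0 ✓.
At position 1 the labels are {entered} and the next position 2 has {entered}, so retry ∨ ○retry is false there. This is the first violation.

1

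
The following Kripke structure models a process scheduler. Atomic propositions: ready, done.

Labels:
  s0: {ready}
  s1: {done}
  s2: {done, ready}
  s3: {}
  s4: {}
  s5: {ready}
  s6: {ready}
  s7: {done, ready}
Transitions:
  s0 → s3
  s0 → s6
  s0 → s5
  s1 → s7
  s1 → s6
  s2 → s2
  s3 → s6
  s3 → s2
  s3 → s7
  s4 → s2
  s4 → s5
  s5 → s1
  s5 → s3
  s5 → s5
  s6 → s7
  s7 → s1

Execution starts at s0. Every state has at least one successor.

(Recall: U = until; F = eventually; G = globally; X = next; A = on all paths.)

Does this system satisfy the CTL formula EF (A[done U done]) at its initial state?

States satisfying A[done U done]: {s1, s2, s7}.
States satisfying EF (A[done U done]): {s0, s1, s2, s3, s4, s5, s6, s7}.
Some path from s0 reaches a state where A[done U done] holds.
s0 ∈ Sat(EF (A[done U done])).

Holds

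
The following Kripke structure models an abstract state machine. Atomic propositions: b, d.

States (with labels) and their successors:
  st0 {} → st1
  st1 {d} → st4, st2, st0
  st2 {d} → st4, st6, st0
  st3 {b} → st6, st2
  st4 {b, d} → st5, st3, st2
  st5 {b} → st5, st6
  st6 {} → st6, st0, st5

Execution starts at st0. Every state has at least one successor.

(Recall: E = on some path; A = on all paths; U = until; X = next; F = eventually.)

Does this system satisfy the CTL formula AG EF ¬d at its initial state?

States satisfying EF ¬d: {st0, st1, st2, st3, st4, st5, st6}.
States satisfying AG EF ¬d: {st0, st1, st2, st3, st4, st5, st6}.
Every state reachable from st0 satisfies EF ¬d.
st0 ∈ Sat(AG EF ¬d).

Holds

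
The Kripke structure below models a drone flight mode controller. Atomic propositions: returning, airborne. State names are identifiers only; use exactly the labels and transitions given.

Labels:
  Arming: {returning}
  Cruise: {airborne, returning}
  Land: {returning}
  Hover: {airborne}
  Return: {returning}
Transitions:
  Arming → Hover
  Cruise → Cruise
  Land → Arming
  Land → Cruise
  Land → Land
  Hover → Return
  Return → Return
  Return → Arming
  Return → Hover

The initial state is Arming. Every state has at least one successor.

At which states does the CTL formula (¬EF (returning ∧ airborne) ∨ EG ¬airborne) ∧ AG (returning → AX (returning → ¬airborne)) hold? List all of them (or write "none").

{Arming, Hover, Return}

States satisfying returning ∧ airborne: {Cruise}.
States satisfying EF (returning ∧ airborne): {Cruise, Land}.
States satisfying ¬EF (returning ∧ airborne): {Arming, Hover, Return}.
States satisfying ¬airborne: {Arming, Land, Return}.
States satisfying EG ¬airborne: {Land, Return}.
States satisfying ¬EF (returning ∧ airborne) ∨ EG ¬airborne: {Arming, Land, Hover, Return}.
States satisfying returning → AX (returning → ¬airborne): {Arming, Hover, Return}.
States satisfying AG (returning → AX (returning → ¬airborne)): {Arming, Hover, Return}.
States satisfying (¬EF (returning ∧ airborne) ∨ EG ¬airborne) ∧ AG (returning → AX (returning → ¬airborne)): {Arming, Hover, Return}.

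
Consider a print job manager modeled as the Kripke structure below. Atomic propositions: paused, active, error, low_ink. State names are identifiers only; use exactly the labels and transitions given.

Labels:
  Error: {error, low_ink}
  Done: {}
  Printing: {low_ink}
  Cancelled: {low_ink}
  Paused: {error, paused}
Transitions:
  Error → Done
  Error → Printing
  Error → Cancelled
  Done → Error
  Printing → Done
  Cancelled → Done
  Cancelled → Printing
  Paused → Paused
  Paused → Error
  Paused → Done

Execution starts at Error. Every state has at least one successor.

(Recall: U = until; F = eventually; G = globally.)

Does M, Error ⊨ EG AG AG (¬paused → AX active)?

States satisfying AG AG (¬paused → AX active): ∅.
States satisfying EG AG AG (¬paused → AX active): ∅.
No suitable path/successor from Error witnesses the formula.
Error ∉ Sat(EG AG AG (¬paused → AX active)).

No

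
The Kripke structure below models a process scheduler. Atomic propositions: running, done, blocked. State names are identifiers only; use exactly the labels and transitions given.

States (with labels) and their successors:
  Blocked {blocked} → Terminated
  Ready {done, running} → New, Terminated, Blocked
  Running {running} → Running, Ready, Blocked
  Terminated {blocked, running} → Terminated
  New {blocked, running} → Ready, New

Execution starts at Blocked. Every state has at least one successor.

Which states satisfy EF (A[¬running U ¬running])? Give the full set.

{Blocked, Ready, Running, New}

States satisfying A[¬running U ¬running]: {Blocked}.
States satisfying EF (A[¬running U ¬running]): {Blocked, Ready, Running, New}.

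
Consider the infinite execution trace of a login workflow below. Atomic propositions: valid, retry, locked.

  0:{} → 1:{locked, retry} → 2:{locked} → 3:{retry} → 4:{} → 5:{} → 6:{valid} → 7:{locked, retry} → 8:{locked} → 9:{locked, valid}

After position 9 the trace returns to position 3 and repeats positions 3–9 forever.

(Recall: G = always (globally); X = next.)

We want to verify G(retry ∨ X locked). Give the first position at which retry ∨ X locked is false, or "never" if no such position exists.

2

Check retry ∨ X locked at each position in order: 0 ✓, 1 ✓.
At position 2 the labels are {locked} and the next position 3 has {retry}, so retry ∨ X locked is false there. This is the first violation.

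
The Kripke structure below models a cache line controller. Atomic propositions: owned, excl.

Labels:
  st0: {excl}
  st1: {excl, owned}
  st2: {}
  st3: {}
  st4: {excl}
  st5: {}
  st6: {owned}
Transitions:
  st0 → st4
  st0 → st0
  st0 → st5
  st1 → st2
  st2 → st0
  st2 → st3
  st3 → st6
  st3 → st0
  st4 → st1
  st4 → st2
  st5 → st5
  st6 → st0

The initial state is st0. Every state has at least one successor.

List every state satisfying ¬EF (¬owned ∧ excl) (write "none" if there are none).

States satisfying ¬owned ∧ excl: {st0, st4}.
States satisfying EF (¬owned ∧ excl): {st0, st1, st2, st3, st4, st6}.
States satisfying ¬EF (¬owned ∧ excl): {st5}.

{st5}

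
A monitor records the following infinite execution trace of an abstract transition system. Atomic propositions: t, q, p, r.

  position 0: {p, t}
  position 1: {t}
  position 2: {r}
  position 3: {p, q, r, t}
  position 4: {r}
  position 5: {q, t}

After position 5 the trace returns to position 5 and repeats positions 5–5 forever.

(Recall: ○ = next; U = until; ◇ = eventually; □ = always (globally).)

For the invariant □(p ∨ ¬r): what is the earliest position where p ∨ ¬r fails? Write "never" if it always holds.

2

Check p ∨ ¬r at each position in order: 0 ✓, 1 ✓.
At position 2 the labels are {r}, so p ∨ ¬r is false there. This is the first violation.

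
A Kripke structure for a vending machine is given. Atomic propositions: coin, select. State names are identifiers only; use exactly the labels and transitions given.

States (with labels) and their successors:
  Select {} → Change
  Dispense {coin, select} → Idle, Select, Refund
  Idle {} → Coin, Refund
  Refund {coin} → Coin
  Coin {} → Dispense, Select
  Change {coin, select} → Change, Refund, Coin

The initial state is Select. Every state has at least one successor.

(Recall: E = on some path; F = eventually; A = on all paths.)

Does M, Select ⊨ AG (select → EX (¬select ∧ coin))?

States satisfying select → EX (¬select ∧ coin): {Select, Dispense, Idle, Refund, Coin, Change}.
States satisfying AG (select → EX (¬select ∧ coin)): {Select, Dispense, Idle, Refund, Coin, Change}.
Every state reachable from Select satisfies select → EX (¬select ∧ coin).
Select ∈ Sat(AG (select → EX (¬select ∧ coin))).

Holds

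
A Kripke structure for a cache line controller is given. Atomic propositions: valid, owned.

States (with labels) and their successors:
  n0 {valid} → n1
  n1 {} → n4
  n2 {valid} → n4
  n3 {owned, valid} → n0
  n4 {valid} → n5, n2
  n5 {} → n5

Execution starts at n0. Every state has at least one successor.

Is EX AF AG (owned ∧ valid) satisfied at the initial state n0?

States satisfying AF AG (owned ∧ valid): ∅.
States satisfying EX AF AG (owned ∧ valid): ∅.
No suitable path/successor from n0 witnesses the formula.
n0 ∉ Sat(EX AF AG (owned ∧ valid)).

No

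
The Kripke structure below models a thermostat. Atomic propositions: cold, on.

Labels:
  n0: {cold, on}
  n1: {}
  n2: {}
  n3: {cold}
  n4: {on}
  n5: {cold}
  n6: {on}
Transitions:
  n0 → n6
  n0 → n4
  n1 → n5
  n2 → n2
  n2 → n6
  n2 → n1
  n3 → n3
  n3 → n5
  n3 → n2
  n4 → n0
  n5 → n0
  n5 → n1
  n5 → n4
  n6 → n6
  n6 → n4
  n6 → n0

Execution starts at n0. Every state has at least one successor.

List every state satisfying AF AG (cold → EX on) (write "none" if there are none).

States satisfying AG (cold → EX on): {n0, n1, n2, n4, n5, n6}.
States satisfying AF AG (cold → EX on): {n0, n1, n2, n4, n5, n6}.

{n0, n1, n2, n4, n5, n6}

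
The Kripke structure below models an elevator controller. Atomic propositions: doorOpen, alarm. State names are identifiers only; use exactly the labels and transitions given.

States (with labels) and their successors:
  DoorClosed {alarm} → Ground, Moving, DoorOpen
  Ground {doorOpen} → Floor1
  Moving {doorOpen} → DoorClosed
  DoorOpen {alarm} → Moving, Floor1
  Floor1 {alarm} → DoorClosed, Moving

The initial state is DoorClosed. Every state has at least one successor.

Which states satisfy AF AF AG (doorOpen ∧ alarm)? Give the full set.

States satisfying AF AG (doorOpen ∧ alarm): ∅.
States satisfying AF AF AG (doorOpen ∧ alarm): ∅.

none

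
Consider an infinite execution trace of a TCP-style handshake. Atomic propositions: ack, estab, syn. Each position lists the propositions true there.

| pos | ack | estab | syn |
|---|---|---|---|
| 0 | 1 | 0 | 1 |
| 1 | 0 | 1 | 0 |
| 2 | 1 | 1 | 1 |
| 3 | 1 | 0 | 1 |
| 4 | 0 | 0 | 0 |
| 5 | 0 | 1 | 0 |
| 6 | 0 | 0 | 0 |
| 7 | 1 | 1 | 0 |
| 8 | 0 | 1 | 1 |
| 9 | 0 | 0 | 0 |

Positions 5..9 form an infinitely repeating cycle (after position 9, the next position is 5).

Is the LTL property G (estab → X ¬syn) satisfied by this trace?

estab → X ¬syn must hold at every position from 0 onward. It fails at position 1, so G (estab → X ¬syn) is false.
Positions where estab holds: 1, 2, 5, 7, 8.
Check X ¬syn at each: 1→fails, 2→fails, 5→ok, 7→fails, 8→ok.

Violated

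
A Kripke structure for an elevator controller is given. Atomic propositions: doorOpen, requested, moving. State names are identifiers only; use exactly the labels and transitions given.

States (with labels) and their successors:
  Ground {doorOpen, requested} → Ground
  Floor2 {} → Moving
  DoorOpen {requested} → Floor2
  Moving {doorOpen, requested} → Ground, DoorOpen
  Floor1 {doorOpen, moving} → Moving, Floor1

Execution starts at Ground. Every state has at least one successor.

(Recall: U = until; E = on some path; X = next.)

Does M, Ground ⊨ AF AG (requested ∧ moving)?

States satisfying AG (requested ∧ moving): ∅.
States satisfying AF AG (requested ∧ moving): ∅.
There is a path from Ground along which AG (requested ∧ moving) never holds.
Ground ∉ Sat(AF AG (requested ∧ moving)).

No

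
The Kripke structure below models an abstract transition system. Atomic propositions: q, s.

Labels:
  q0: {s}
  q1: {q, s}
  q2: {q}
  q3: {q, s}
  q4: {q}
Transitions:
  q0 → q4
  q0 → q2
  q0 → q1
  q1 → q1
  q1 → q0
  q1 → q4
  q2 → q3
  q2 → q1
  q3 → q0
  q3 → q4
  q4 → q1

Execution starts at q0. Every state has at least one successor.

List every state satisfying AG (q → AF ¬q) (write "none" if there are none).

States satisfying q → AF ¬q: {q0}.
States satisfying AG (q → AF ¬q): ∅.

none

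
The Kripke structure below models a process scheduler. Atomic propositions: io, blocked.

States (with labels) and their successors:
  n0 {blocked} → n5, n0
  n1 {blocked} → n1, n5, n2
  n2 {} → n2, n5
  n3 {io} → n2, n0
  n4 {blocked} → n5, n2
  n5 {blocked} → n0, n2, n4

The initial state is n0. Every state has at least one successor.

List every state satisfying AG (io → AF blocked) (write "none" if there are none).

States satisfying io → AF blocked: {n0, n1, n2, n4, n5}.
States satisfying AG (io → AF blocked): {n0, n1, n2, n4, n5}.

{n0, n1, n2, n4, n5}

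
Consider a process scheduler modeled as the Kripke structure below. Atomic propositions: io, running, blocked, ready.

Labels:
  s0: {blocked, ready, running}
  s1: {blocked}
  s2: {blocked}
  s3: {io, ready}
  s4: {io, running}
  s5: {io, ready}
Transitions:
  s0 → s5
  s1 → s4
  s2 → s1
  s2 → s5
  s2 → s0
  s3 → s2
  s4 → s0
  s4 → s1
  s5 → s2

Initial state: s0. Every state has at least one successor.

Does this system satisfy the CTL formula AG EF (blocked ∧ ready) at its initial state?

Holds

States satisfying EF (blocked ∧ ready): {s0, s1, s2, s3, s4, s5}.
States satisfying AG EF (blocked ∧ ready): {s0, s1, s2, s3, s4, s5}.
Every state reachable from s0 satisfies EF (blocked ∧ ready).
s0 ∈ Sat(AG EF (blocked ∧ ready)).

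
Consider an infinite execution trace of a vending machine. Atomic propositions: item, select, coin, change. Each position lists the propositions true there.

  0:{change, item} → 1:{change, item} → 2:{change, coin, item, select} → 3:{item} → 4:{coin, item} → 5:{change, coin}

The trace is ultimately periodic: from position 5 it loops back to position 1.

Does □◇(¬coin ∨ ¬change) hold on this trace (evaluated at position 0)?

◇(¬coin ∨ ¬change) holds at every position 0..5, and those are all positions ever visited, so □◇(¬coin ∨ ¬change) holds.

Yes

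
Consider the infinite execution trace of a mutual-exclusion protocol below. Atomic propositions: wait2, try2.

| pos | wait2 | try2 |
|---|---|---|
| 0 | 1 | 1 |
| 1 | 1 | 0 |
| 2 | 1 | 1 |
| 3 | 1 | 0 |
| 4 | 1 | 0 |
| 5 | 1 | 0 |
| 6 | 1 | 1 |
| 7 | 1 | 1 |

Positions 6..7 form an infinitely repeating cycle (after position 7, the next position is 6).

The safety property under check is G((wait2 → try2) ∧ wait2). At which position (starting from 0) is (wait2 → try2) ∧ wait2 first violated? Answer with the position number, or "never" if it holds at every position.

1

Check (wait2 → try2) ∧ wait2 at each position in order: 0 ✓.
At position 1 the labels are {wait2}, so (wait2 → try2) ∧ wait2 is false there. This is the first violation.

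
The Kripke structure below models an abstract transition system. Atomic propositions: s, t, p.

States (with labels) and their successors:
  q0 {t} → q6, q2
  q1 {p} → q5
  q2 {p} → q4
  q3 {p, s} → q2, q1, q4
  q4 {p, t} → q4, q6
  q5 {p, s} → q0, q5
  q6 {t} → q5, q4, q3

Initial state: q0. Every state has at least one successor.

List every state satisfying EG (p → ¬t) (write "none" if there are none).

{q0, q1, q3, q5, q6}

States satisfying p → ¬t: {q0, q1, q2, q3, q5, q6}.
States satisfying EG (p → ¬t): {q0, q1, q3, q5, q6}.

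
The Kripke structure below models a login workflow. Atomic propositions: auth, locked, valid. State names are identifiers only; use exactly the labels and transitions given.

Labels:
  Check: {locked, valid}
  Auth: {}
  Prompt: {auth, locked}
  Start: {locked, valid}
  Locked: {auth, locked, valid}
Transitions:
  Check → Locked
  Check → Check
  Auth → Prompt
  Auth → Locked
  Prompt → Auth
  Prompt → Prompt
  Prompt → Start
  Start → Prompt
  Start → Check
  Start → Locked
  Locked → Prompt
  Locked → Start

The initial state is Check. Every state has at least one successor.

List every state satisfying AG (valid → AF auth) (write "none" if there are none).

none

States satisfying valid → AF auth: {Auth, Prompt, Locked}.
States satisfying AG (valid → AF auth): ∅.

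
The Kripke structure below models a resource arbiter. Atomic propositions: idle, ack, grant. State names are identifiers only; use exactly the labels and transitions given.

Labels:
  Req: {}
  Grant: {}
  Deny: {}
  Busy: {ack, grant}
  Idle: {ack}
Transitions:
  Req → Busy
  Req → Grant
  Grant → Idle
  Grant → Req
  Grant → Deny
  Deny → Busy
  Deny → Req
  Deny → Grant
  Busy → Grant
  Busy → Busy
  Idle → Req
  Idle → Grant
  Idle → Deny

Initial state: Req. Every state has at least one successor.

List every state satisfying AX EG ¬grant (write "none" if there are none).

{Grant, Idle}

States satisfying EG ¬grant: {Req, Grant, Deny, Idle}.
States satisfying AX EG ¬grant: {Grant, Idle}.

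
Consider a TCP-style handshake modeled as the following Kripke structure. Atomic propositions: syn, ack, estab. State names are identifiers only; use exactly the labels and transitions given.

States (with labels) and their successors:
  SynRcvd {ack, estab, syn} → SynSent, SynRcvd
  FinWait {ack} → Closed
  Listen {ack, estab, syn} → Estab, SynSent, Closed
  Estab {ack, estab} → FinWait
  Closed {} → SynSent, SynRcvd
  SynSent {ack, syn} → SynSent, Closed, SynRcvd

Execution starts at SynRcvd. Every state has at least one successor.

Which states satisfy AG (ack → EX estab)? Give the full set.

{SynRcvd, Closed, SynSent}

States satisfying ack → EX estab: {SynRcvd, Listen, Closed, SynSent}.
States satisfying AG (ack → EX estab): {SynRcvd, Closed, SynSent}.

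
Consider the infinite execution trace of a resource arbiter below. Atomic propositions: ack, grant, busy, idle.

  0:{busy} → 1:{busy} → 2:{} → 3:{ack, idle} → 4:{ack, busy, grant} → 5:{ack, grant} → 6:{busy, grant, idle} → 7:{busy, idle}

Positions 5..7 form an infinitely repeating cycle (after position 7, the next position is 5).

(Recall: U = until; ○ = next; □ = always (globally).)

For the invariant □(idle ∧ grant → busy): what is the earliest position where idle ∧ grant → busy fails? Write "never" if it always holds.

never

idle ∧ grant → busy holds at every position 0..7, and those are all the positions the trace ever visits, so the invariant □(idle ∧ grant → busy) is never violated.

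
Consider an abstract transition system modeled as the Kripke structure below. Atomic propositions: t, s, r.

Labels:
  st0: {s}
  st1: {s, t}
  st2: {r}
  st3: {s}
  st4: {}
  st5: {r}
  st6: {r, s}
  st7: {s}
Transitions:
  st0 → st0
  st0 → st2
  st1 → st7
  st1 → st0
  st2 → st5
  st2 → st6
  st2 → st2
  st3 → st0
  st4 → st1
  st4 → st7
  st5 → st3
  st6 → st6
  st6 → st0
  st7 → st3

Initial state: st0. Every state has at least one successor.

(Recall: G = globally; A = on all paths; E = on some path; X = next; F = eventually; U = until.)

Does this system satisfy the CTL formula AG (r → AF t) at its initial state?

States satisfying r → AF t: {st0, st1, st3, st4, st7}.
States satisfying AG (r → AF t): ∅.
st2 is reachable from st0 and violates r → AF t, so AG fails at st0.
st0 ∉ Sat(AG (r → AF t)).

Does not hold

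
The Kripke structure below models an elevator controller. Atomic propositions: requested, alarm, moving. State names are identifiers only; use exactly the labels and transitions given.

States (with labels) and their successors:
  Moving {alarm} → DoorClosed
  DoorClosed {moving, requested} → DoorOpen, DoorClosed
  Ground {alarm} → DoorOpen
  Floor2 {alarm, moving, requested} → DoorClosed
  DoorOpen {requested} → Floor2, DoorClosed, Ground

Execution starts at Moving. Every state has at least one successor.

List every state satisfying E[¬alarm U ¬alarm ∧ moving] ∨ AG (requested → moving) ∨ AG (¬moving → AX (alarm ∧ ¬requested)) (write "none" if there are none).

States satisfying ¬alarm: {DoorClosed, DoorOpen}.
States satisfying ¬alarm ∧ moving: {DoorClosed}.
States satisfying E[¬alarm U ¬alarm ∧ moving]: {DoorClosed, DoorOpen}.
States satisfying requested → moving: {Moving, DoorClosed, Ground, Floor2}.
States satisfying AG (requested → moving): ∅.
States satisfying ¬moving → AX (alarm ∧ ¬requested): {DoorClosed, Floor2}.
States satisfying AG (¬moving → AX (alarm ∧ ¬requested)): ∅.
States satisfying E[¬alarm U ¬alarm ∧ moving] ∨ AG (requested → moving) ∨ AG (¬moving → AX (alarm ∧ ¬requested)): {DoorClosed, DoorOpen}.

{DoorClosed, DoorOpen}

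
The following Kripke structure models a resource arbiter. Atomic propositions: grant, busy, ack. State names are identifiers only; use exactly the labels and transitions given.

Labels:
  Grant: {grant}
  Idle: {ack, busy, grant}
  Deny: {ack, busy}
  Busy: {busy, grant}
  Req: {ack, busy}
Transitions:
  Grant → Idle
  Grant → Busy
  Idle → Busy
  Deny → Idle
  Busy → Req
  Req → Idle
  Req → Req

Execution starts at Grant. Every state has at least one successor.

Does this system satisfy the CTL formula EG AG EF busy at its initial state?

Holds

States satisfying AG EF busy: {Grant, Idle, Deny, Busy, Req}.
States satisfying EG AG EF busy: {Grant, Idle, Deny, Busy, Req}.
Grant ∈ Sat(EG AG EF busy).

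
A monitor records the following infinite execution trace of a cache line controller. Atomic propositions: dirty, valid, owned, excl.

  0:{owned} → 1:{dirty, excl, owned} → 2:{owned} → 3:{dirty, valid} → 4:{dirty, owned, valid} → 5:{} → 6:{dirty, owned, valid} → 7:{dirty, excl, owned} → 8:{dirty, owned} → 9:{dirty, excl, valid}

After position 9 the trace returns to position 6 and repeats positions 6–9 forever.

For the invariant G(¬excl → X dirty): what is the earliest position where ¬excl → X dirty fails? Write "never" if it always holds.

Check ¬excl → X dirty at each position in order: 0 ✓, 1 ✓, 2 ✓, 3 ✓.
At position 4 the labels are {dirty, owned, valid} and the next position 5 has {}, so ¬excl → X dirty is false there. This is the first violation.

4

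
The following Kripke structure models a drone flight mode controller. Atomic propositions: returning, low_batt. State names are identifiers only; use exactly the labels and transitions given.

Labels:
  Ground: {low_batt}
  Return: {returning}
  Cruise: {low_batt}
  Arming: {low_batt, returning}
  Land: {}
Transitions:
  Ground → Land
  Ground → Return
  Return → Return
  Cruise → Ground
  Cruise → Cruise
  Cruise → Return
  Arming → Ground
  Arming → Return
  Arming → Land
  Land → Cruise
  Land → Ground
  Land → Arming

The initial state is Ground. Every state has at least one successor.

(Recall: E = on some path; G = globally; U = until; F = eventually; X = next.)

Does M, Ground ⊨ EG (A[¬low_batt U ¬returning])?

States satisfying A[¬low_batt U ¬returning]: {Ground, Cruise, Land}.
States satisfying EG (A[¬low_batt U ¬returning]): {Ground, Cruise, Land}.
Ground ∈ Sat(EG (A[¬low_batt U ¬returning])).

Yes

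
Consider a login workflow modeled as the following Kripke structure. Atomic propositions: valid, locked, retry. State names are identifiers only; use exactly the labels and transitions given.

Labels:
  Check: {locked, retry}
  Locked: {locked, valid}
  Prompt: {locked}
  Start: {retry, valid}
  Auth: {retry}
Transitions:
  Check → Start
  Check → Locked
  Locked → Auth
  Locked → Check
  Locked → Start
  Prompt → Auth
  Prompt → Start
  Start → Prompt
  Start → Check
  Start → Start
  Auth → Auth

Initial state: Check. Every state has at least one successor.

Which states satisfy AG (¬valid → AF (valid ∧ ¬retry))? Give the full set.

States satisfying ¬valid → AF (valid ∧ ¬retry): {Locked, Start}.
States satisfying AG (¬valid → AF (valid ∧ ¬retry)): ∅.

none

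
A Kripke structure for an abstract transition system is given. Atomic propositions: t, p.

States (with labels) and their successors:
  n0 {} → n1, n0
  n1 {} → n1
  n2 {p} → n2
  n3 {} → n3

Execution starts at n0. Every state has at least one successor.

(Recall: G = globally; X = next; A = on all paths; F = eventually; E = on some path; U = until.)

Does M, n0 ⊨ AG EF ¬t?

Yes

States satisfying EF ¬t: {n0, n1, n2, n3}.
States satisfying AG EF ¬t: {n0, n1, n2, n3}.
Every state reachable from n0 satisfies EF ¬t.
n0 ∈ Sat(AG EF ¬t).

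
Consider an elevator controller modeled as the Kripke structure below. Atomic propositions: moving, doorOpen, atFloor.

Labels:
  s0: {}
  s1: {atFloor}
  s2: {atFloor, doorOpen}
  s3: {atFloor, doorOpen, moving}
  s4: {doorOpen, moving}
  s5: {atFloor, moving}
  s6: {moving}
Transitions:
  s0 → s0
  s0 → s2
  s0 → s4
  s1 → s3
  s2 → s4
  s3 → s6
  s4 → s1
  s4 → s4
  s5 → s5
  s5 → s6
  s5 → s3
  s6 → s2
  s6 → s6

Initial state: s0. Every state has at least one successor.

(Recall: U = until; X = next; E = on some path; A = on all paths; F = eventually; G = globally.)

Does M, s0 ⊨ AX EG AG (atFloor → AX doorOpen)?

States satisfying EG AG (atFloor → AX doorOpen): ∅.
States satisfying AX EG AG (atFloor → AX doorOpen): ∅.
s0 ∉ Sat(AX EG AG (atFloor → AX doorOpen)).

Violated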